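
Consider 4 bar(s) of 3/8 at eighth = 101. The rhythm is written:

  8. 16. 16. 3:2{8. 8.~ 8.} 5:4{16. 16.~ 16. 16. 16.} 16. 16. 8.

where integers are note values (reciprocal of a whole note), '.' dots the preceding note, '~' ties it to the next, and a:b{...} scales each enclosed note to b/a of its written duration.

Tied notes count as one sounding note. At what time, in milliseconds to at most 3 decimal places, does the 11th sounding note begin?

note 11 onset = 39/4b = 5792.079ms

1. 0.0ms @ 0 + 891.089ms (3/2)
2. 891.089ms @ 3/2 + 445.545ms (3/4)
3. 1336.634ms @ 9/4 + 445.545ms (3/4)
4. 1782.178ms @ 3 + 594.059ms (1)
5. 2376.238ms @ 4 + 1188.119ms (2)
6. 3564.356ms @ 6 + 356.436ms (3/5)
7. 3920.792ms @ 33/5 + 712.871ms (6/5)
8. 4633.663ms @ 39/5 + 356.436ms (3/5)
9. 4990.099ms @ 42/5 + 356.436ms (3/5)
10. 5346.535ms @ 9 + 445.545ms (3/4)
11. 5792.079ms @ 39/4 + 445.545ms (3/4)
12. 6237.624ms @ 21/2 + 891.089ms (3/2)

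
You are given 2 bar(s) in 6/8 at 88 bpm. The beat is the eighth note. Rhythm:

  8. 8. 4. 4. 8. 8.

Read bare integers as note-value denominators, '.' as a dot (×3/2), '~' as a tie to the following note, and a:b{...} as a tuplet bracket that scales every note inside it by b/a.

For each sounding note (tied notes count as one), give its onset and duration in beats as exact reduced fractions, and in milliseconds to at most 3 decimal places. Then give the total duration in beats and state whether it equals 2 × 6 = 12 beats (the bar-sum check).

1) 0.0ms=0b +1022.727ms=3/2b
2) 1022.727ms=3/2b +1022.727ms=3/2b
3) 2045.455ms=3b +2045.455ms=3b
4) 4090.909ms=6b +2045.455ms=3b
5) 6136.364ms=9b +1022.727ms=3/2b
6) 7159.091ms=21/2b +1022.727ms=3/2b
Σ=12b of 12 (88bpm 6/8) — PASS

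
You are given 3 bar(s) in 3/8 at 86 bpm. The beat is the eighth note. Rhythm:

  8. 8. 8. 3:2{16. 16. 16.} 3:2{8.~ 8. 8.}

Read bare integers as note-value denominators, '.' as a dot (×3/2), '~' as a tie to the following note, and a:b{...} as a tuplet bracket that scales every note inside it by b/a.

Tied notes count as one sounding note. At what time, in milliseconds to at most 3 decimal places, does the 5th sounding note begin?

note 5 onset = 5b = 3488.372ms

1. 0.0ms @ 0 + 1046.512ms (3/2)
2. 1046.512ms @ 3/2 + 1046.512ms (3/2)
3. 2093.023ms @ 3 + 1046.512ms (3/2)
4. 3139.535ms @ 9/2 + 348.837ms (1/2)
5. 3488.372ms @ 5 + 348.837ms (1/2)
6. 3837.209ms @ 11/2 + 348.837ms (1/2)
7. 4186.047ms @ 6 + 1395.349ms (2)
8. 5581.395ms @ 8 + 697.674ms (1)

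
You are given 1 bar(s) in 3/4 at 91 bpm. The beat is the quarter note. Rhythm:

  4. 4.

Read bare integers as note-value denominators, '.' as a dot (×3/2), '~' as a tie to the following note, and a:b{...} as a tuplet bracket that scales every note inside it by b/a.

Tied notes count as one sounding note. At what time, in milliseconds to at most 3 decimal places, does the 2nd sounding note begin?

1. 0.0ms @ 0 + 989.011ms (3/2)
2. 989.011ms @ 3/2 + 989.011ms (3/2)

note 2 onset = 3/2b = 989.011ms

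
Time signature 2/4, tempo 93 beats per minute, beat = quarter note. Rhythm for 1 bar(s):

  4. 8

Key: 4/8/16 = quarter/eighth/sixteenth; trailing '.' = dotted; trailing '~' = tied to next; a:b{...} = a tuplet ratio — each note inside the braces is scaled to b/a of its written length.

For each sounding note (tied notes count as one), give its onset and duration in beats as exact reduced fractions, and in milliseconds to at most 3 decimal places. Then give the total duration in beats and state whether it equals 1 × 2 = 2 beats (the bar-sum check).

1) 0.0ms=0b +967.742ms=3/2b
2) 967.742ms=3/2b +322.581ms=1/2b
Σ=2b of 2 (93bpm 2/4) — PASS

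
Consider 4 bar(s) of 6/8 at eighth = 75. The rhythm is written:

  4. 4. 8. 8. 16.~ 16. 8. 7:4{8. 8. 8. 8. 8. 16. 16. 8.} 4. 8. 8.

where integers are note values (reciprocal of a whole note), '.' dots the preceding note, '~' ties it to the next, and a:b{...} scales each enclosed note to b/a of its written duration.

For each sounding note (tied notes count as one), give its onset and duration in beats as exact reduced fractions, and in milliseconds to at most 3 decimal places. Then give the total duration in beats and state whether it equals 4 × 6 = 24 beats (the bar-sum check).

1) 0.0ms=0b +2400.0ms=3b
2) 2400.0ms=3b +2400.0ms=3b
3) 4800.0ms=6b +1200.0ms=3/2b
4) 6000.0ms=15/2b +1200.0ms=3/2b
5) 7200.0ms=9b +1200.0ms=3/2b
6) 8400.0ms=21/2b +1200.0ms=3/2b
7) 9600.0ms=12b +685.714ms=6/7b
8) 10285.714ms=90/7b +685.714ms=6/7b
9) 10971.429ms=96/7b +685.714ms=6/7b
10) 11657.143ms=102/7b +685.714ms=6/7b
11) 12342.857ms=108/7b +685.714ms=6/7b
12) 13028.571ms=114/7b +342.857ms=3/7b
13) 13371.429ms=117/7b +342.857ms=3/7b
14) 13714.286ms=120/7b +685.714ms=6/7b
15) 14400.0ms=18b +2400.0ms=3b
16) 16800.0ms=21b +1200.0ms=3/2b
17) 18000.0ms=45/2b +1200.0ms=3/2b
Σ=24b of 24 (75bpm 6/8) — PASS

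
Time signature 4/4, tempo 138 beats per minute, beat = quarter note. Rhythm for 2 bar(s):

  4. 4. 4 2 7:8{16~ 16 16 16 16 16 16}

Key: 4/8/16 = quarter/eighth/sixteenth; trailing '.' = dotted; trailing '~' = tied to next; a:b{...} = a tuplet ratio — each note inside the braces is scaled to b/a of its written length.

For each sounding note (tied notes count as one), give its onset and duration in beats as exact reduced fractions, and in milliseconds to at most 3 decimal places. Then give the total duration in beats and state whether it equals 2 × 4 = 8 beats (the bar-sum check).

1) 0.0ms=0b +652.174ms=3/2b
2) 652.174ms=3/2b +652.174ms=3/2b
3) 1304.348ms=3b +434.783ms=1b
4) 1739.13ms=4b +869.565ms=2b
5) 2608.696ms=6b +248.447ms=4/7b
6) 2857.143ms=46/7b +124.224ms=2/7b
7) 2981.366ms=48/7b +124.224ms=2/7b
8) 3105.59ms=50/7b +124.224ms=2/7b
9) 3229.814ms=52/7b +124.224ms=2/7b
10) 3354.037ms=54/7b +124.224ms=2/7b
Σ=8b of 8 (138bpm 4/4) — PASS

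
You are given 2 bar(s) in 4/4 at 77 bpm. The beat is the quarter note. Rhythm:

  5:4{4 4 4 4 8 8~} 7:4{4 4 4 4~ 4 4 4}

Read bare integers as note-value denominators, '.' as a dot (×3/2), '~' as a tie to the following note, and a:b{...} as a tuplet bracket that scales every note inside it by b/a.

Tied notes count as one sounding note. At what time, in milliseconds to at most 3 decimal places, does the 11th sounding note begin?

note 11 onset = 52/7b = 5788.497ms

1. 0.0ms @ 0 + 623.377ms (4/5)
2. 623.377ms @ 4/5 + 623.377ms (4/5)
3. 1246.753ms @ 8/5 + 623.377ms (4/5)
4. 1870.13ms @ 12/5 + 623.377ms (4/5)
5. 2493.506ms @ 16/5 + 311.688ms (2/5)
6. 2805.195ms @ 18/5 + 756.957ms (34/35)
7. 3562.152ms @ 32/7 + 445.269ms (4/7)
8. 4007.421ms @ 36/7 + 445.269ms (4/7)
9. 4452.69ms @ 40/7 + 890.538ms (8/7)
10. 5343.228ms @ 48/7 + 445.269ms (4/7)
11. 5788.497ms @ 52/7 + 445.269ms (4/7)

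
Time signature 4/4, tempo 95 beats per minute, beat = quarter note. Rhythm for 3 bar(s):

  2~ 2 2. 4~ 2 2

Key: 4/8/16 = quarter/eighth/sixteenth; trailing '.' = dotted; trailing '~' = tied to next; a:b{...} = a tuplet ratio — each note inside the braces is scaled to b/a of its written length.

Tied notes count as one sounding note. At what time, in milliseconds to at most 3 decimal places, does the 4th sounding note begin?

1. 0.0ms @ 0 + 2526.316ms (4)
2. 2526.316ms @ 4 + 1894.737ms (3)
3. 4421.053ms @ 7 + 1894.737ms (3)
4. 6315.789ms @ 10 + 1263.158ms (2)

note 4 onset = 10b = 6315.789ms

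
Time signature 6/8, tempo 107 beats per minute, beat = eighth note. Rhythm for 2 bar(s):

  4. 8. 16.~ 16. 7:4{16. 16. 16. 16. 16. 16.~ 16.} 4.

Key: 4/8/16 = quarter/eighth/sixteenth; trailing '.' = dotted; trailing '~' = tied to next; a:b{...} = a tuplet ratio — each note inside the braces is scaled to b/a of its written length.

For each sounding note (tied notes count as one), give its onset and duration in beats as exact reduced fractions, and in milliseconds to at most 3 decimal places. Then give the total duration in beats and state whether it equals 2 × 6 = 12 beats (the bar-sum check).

1) 0.0ms=0b +1682.243ms=3b
2) 1682.243ms=3b +841.121ms=3/2b
3) 2523.364ms=9/2b +841.121ms=3/2b
4) 3364.486ms=6b +240.32ms=3/7b
5) 3604.806ms=45/7b +240.32ms=3/7b
6) 3845.127ms=48/7b +240.32ms=3/7b
7) 4085.447ms=51/7b +240.32ms=3/7b
8) 4325.768ms=54/7b +240.32ms=3/7b
9) 4566.088ms=57/7b +480.641ms=6/7b
10) 5046.729ms=9b +1682.243ms=3b
Σ=12b of 12 (107bpm 6/8) — PASS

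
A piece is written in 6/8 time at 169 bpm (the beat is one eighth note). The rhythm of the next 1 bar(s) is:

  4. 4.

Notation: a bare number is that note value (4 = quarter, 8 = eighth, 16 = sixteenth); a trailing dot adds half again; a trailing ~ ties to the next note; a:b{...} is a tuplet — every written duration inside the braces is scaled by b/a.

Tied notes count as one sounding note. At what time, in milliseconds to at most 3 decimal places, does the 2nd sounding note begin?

1. 0.0ms @ 0 + 1065.089ms (3)
2. 1065.089ms @ 3 + 1065.089ms (3)

note 2 onset = 3b = 1065.089ms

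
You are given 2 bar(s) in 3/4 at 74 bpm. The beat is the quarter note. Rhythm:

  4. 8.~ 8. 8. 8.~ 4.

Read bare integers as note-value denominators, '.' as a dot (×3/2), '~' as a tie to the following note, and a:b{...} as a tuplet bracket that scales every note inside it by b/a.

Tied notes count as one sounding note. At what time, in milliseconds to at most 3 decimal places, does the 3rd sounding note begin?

1. 0.0ms @ 0 + 1216.216ms (3/2)
2. 1216.216ms @ 3/2 + 1216.216ms (3/2)
3. 2432.432ms @ 3 + 608.108ms (3/4)
4. 3040.541ms @ 15/4 + 1824.324ms (9/4)

note 3 onset = 3b = 2432.432ms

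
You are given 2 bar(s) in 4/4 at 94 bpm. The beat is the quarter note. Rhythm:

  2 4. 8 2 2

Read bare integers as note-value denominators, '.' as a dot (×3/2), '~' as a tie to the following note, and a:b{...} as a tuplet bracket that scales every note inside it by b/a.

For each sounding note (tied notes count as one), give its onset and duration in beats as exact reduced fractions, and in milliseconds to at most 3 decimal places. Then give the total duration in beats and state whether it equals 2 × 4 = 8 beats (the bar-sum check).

1) 0.0ms=0b +1276.596ms=2b
2) 1276.596ms=2b +957.447ms=3/2b
3) 2234.043ms=7/2b +319.149ms=1/2b
4) 2553.191ms=4b +1276.596ms=2b
5) 3829.787ms=6b +1276.596ms=2b
Σ=8b of 8 (94bpm 4/4) — PASS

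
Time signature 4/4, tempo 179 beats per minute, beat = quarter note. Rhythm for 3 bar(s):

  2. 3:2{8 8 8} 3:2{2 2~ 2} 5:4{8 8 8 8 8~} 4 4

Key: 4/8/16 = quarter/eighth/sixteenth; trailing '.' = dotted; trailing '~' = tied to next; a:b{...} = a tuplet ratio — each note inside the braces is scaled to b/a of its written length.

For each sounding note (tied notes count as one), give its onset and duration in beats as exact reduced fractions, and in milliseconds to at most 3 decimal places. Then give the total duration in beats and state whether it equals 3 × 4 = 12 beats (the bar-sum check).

1) 0.0ms=0b +1005.587ms=3b
2) 1005.587ms=3b +111.732ms=1/3b
3) 1117.318ms=10/3b +111.732ms=1/3b
4) 1229.05ms=11/3b +111.732ms=1/3b
5) 1340.782ms=4b +446.927ms=4/3b
6) 1787.709ms=16/3b +893.855ms=8/3b
7) 2681.564ms=8b +134.078ms=2/5b
8) 2815.642ms=42/5b +134.078ms=2/5b
9) 2949.721ms=44/5b +134.078ms=2/5b
10) 3083.799ms=46/5b +134.078ms=2/5b
11) 3217.877ms=48/5b +469.274ms=7/5b
12) 3687.151ms=11b +335.196ms=1b
Σ=12b of 12 (179bpm 4/4) — PASS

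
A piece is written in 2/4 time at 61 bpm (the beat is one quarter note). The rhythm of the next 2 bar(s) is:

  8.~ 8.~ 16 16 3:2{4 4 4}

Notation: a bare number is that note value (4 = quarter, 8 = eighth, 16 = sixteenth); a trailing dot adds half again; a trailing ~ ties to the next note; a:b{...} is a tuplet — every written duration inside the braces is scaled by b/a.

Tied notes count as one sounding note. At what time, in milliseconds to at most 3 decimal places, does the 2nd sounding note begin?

1. 0.0ms @ 0 + 1721.311ms (7/4)
2. 1721.311ms @ 7/4 + 245.902ms (1/4)
3. 1967.213ms @ 2 + 655.738ms (2/3)
4. 2622.951ms @ 8/3 + 655.738ms (2/3)
5. 3278.689ms @ 10/3 + 655.738ms (2/3)

note 2 onset = 7/4b = 1721.311ms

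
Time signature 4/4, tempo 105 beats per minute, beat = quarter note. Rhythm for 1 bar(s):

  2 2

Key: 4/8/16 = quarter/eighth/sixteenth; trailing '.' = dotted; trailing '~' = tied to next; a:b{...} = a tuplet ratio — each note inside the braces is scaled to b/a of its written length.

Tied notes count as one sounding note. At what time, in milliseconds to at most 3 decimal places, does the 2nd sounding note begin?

1. 0.0ms @ 0 + 1142.857ms (2)
2. 1142.857ms @ 2 + 1142.857ms (2)

note 2 onset = 2b = 1142.857ms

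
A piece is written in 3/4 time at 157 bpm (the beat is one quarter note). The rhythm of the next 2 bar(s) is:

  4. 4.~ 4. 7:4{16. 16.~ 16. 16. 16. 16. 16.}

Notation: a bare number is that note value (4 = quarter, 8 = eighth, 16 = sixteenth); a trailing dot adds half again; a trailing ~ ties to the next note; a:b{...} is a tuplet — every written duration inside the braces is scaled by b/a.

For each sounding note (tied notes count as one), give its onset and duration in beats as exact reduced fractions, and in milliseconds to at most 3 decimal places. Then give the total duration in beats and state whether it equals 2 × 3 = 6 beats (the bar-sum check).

1) 0.0ms=0b +573.248ms=3/2b
2) 573.248ms=3/2b +1146.497ms=3b
3) 1719.745ms=9/2b +81.893ms=3/14b
4) 1801.638ms=33/7b +163.785ms=3/7b
5) 1965.423ms=36/7b +81.893ms=3/14b
6) 2047.316ms=75/14b +81.893ms=3/14b
7) 2129.208ms=39/7b +81.893ms=3/14b
8) 2211.101ms=81/14b +81.893ms=3/14b
Σ=6b of 6 (157bpm 3/4) — PASS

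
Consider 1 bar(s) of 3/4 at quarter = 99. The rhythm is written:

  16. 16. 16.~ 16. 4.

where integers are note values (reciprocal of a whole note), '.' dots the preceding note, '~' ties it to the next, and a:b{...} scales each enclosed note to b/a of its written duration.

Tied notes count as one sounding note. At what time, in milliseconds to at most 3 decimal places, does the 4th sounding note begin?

1. 0.0ms @ 0 + 227.273ms (3/8)
2. 227.273ms @ 3/8 + 227.273ms (3/8)
3. 454.545ms @ 3/4 + 454.545ms (3/4)
4. 909.091ms @ 3/2 + 909.091ms (3/2)

note 4 onset = 3/2b = 909.091ms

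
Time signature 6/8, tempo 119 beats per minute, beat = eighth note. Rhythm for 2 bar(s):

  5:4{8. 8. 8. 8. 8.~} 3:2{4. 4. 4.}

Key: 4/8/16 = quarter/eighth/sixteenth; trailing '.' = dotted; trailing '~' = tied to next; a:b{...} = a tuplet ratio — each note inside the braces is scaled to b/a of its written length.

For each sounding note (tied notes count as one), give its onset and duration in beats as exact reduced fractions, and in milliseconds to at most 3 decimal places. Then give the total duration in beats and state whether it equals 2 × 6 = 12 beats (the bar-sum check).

1) 0.0ms=0b +605.042ms=6/5b
2) 605.042ms=6/5b +605.042ms=6/5b
3) 1210.084ms=12/5b +605.042ms=6/5b
4) 1815.126ms=18/5b +605.042ms=6/5b
5) 2420.168ms=24/5b +1613.445ms=16/5b
6) 4033.613ms=8b +1008.403ms=2b
7) 5042.017ms=10b +1008.403ms=2b
Σ=12b of 12 (119bpm 6/8) — PASS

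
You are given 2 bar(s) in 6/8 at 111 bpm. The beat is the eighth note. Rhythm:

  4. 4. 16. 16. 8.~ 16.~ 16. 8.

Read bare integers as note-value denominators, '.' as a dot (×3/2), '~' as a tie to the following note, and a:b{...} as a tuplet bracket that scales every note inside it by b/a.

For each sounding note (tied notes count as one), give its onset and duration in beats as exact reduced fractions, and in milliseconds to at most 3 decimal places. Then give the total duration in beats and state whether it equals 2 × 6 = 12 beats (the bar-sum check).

1) 0.0ms=0b +1621.622ms=3b
2) 1621.622ms=3b +1621.622ms=3b
3) 3243.243ms=6b +405.405ms=3/4b
4) 3648.649ms=27/4b +405.405ms=3/4b
5) 4054.054ms=15/2b +1621.622ms=3b
6) 5675.676ms=21/2b +810.811ms=3/2b
Σ=12b of 12 (111bpm 6/8) — PASS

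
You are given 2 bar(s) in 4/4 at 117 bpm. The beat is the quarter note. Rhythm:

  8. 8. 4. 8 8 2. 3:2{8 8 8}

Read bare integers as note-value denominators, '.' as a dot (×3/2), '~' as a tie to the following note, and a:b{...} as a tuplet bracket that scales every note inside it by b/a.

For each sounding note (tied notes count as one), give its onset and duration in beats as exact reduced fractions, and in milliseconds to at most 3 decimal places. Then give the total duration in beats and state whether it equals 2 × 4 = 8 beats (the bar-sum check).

1) 0.0ms=0b +384.615ms=3/4b
2) 384.615ms=3/4b +384.615ms=3/4b
3) 769.231ms=3/2b +769.231ms=3/2b
4) 1538.462ms=3b +256.41ms=1/2b
5) 1794.872ms=7/2b +256.41ms=1/2b
6) 2051.282ms=4b +1538.462ms=3b
7) 3589.744ms=7b +170.94ms=1/3b
8) 3760.684ms=22/3b +170.94ms=1/3b
9) 3931.624ms=23/3b +170.94ms=1/3b
Σ=8b of 8 (117bpm 4/4) — PASS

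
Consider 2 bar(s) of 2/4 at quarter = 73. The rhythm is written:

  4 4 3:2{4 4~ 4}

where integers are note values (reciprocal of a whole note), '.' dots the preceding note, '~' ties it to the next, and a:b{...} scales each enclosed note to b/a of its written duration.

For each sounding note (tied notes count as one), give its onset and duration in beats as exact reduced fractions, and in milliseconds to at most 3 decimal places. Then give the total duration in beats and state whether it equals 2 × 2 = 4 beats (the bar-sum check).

1) 0.0ms=0b +821.918ms=1b
2) 821.918ms=1b +821.918ms=1b
3) 1643.836ms=2b +547.945ms=2/3b
4) 2191.781ms=8/3b +1095.89ms=4/3b
Σ=4b of 4 (73bpm 2/4) — PASS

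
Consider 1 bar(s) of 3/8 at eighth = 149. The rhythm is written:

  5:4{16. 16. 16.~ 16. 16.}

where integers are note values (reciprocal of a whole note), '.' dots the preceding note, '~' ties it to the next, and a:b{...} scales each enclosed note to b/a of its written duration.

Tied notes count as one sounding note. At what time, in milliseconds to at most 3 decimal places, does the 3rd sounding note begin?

note 3 onset = 6/5b = 483.221ms

1. 0.0ms @ 0 + 241.611ms (3/5)
2. 241.611ms @ 3/5 + 241.611ms (3/5)
3. 483.221ms @ 6/5 + 483.221ms (6/5)
4. 966.443ms @ 12/5 + 241.611ms (3/5)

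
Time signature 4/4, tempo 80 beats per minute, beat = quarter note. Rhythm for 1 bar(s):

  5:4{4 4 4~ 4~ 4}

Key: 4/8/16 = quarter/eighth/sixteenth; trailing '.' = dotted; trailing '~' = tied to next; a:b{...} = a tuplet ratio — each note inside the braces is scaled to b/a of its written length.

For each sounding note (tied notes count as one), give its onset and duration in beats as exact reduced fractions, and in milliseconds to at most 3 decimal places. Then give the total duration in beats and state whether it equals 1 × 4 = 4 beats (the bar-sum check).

1) 0.0ms=0b +600.0ms=4/5b
2) 600.0ms=4/5b +600.0ms=4/5b
3) 1200.0ms=8/5b +1800.0ms=12/5b
Σ=4b of 4 (80bpm 4/4) — PASS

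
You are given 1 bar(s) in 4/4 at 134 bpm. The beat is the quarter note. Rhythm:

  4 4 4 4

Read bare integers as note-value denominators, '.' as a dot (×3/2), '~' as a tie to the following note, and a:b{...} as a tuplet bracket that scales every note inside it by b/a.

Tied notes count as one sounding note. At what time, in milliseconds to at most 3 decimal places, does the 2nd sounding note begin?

1. 0.0ms @ 0 + 447.761ms (1)
2. 447.761ms @ 1 + 447.761ms (1)
3. 895.522ms @ 2 + 447.761ms (1)
4. 1343.284ms @ 3 + 447.761ms (1)

note 2 onset = 1b = 447.761ms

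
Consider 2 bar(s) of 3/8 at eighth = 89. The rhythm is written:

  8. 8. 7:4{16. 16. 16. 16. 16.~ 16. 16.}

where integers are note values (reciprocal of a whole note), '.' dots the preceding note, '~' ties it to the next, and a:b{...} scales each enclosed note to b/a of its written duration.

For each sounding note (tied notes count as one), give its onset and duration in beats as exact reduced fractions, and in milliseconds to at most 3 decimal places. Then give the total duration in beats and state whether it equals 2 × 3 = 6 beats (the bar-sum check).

1) 0.0ms=0b +1011.236ms=3/2b
2) 1011.236ms=3/2b +1011.236ms=3/2b
3) 2022.472ms=3b +288.925ms=3/7b
4) 2311.396ms=24/7b +288.925ms=3/7b
5) 2600.321ms=27/7b +288.925ms=3/7b
6) 2889.246ms=30/7b +288.925ms=3/7b
7) 3178.17ms=33/7b +577.849ms=6/7b
8) 3756.019ms=39/7b +288.925ms=3/7b
Σ=6b of 6 (89bpm 3/8) — PASS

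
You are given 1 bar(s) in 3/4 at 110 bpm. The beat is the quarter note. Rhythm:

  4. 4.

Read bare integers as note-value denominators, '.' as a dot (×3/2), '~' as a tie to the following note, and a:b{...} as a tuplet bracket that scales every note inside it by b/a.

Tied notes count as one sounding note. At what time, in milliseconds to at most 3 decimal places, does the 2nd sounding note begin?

1. 0.0ms @ 0 + 818.182ms (3/2)
2. 818.182ms @ 3/2 + 818.182ms (3/2)

note 2 onset = 3/2b = 818.182ms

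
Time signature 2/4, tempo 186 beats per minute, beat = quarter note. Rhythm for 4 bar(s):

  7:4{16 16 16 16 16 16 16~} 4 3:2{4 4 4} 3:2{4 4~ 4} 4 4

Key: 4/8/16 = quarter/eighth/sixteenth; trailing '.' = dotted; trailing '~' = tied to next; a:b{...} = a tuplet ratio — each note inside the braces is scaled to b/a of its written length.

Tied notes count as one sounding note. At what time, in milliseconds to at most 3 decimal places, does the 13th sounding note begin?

1. 0.0ms @ 0 + 46.083ms (1/7)
2. 46.083ms @ 1/7 + 46.083ms (1/7)
3. 92.166ms @ 2/7 + 46.083ms (1/7)
4. 138.249ms @ 3/7 + 46.083ms (1/7)
5. 184.332ms @ 4/7 + 46.083ms (1/7)
6. 230.415ms @ 5/7 + 46.083ms (1/7)
7. 276.498ms @ 6/7 + 368.664ms (8/7)
8. 645.161ms @ 2 + 215.054ms (2/3)
9. 860.215ms @ 8/3 + 215.054ms (2/3)
10. 1075.269ms @ 10/3 + 215.054ms (2/3)
11. 1290.323ms @ 4 + 215.054ms (2/3)
12. 1505.376ms @ 14/3 + 430.108ms (4/3)
13. 1935.484ms @ 6 + 322.581ms (1)
14. 2258.065ms @ 7 + 322.581ms (1)

note 13 onset = 6b = 1935.484ms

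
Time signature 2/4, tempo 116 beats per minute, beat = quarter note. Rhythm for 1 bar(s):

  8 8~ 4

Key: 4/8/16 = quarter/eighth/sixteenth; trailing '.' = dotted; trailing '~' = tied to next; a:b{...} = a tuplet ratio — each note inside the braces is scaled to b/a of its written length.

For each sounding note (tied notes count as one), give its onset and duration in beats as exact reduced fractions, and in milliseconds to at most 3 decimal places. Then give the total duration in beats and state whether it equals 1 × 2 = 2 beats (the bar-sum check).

1) 0.0ms=0b +258.621ms=1/2b
2) 258.621ms=1/2b +775.862ms=3/2b
Σ=2b of 2 (116bpm 2/4) — PASS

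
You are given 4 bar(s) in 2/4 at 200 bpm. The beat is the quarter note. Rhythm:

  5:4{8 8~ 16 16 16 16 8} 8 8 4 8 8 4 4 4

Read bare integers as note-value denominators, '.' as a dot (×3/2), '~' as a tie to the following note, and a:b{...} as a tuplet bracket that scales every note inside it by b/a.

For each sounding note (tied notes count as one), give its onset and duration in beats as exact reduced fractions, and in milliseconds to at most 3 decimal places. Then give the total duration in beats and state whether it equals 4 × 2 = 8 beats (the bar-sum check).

1) 0.0ms=0b +120.0ms=2/5b
2) 120.0ms=2/5b +180.0ms=3/5b
3) 300.0ms=1b +60.0ms=1/5b
4) 360.0ms=6/5b +60.0ms=1/5b
5) 420.0ms=7/5b +60.0ms=1/5b
6) 480.0ms=8/5b +120.0ms=2/5b
7) 600.0ms=2b +150.0ms=1/2b
8) 750.0ms=5/2b +150.0ms=1/2b
9) 900.0ms=3b +300.0ms=1b
10) 1200.0ms=4b +150.0ms=1/2b
11) 1350.0ms=9/2b +150.0ms=1/2b
12) 1500.0ms=5b +300.0ms=1b
13) 1800.0ms=6b +300.0ms=1b
14) 2100.0ms=7b +300.0ms=1b
Σ=8b of 8 (200bpm 2/4) — PASS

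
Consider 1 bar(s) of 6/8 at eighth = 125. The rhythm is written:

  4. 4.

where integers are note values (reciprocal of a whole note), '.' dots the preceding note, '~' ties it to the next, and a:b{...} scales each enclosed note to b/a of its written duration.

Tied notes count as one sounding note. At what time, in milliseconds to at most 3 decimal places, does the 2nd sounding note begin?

note 2 onset = 3b = 1440.0ms

1. 0.0ms @ 0 + 1440.0ms (3)
2. 1440.0ms @ 3 + 1440.0ms (3)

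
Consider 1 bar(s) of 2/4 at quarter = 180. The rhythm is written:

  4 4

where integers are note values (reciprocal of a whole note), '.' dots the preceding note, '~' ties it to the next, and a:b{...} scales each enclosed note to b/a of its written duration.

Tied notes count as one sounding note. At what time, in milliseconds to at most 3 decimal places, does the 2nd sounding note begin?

1. 0.0ms @ 0 + 333.333ms (1)
2. 333.333ms @ 1 + 333.333ms (1)

note 2 onset = 1b = 333.333ms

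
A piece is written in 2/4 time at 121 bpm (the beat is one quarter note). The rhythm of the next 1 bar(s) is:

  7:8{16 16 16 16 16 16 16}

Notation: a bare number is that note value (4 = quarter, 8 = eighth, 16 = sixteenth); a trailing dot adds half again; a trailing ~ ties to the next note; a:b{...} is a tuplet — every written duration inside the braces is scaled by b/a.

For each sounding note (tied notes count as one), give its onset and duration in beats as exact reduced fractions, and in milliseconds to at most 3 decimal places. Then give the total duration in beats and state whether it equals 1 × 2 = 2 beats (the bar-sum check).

1) 0.0ms=0b +141.677ms=2/7b
2) 141.677ms=2/7b +141.677ms=2/7b
3) 283.353ms=4/7b +141.677ms=2/7b
4) 425.03ms=6/7b +141.677ms=2/7b
5) 566.706ms=8/7b +141.677ms=2/7b
6) 708.383ms=10/7b +141.677ms=2/7b
7) 850.059ms=12/7b +141.677ms=2/7b
Σ=2b of 2 (121bpm 2/4) — PASS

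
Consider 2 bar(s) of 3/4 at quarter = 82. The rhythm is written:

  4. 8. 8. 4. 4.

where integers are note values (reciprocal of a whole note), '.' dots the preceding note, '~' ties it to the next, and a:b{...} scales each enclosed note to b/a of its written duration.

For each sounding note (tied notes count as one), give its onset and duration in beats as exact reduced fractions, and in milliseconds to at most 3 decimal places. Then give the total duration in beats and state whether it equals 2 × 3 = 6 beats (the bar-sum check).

1) 0.0ms=0b +1097.561ms=3/2b
2) 1097.561ms=3/2b +548.78ms=3/4b
3) 1646.341ms=9/4b +548.78ms=3/4b
4) 2195.122ms=3b +1097.561ms=3/2b
5) 3292.683ms=9/2b +1097.561ms=3/2b
Σ=6b of 6 (82bpm 3/4) — PASS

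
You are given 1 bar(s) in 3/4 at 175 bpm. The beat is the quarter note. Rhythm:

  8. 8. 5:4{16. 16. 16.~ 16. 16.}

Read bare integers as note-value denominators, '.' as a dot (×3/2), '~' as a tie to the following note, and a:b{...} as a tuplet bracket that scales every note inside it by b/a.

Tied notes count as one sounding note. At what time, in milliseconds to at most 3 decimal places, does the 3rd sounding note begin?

note 3 onset = 3/2b = 514.286ms

1. 0.0ms @ 0 + 257.143ms (3/4)
2. 257.143ms @ 3/4 + 257.143ms (3/4)
3. 514.286ms @ 3/2 + 102.857ms (3/10)
4. 617.143ms @ 9/5 + 102.857ms (3/10)
5. 720.0ms @ 21/10 + 205.714ms (3/5)
6. 925.714ms @ 27/10 + 102.857ms (3/10)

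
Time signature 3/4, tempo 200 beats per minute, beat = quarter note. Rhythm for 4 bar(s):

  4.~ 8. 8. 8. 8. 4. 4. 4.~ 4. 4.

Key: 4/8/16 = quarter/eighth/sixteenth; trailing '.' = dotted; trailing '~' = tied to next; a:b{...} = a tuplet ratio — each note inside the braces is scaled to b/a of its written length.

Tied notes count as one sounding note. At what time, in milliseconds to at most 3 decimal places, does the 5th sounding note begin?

1. 0.0ms @ 0 + 675.0ms (9/4)
2. 675.0ms @ 9/4 + 225.0ms (3/4)
3. 900.0ms @ 3 + 225.0ms (3/4)
4. 1125.0ms @ 15/4 + 225.0ms (3/4)
5. 1350.0ms @ 9/2 + 450.0ms (3/2)
6. 1800.0ms @ 6 + 450.0ms (3/2)
7. 2250.0ms @ 15/2 + 900.0ms (3)
8. 3150.0ms @ 21/2 + 450.0ms (3/2)

note 5 onset = 9/2b = 1350.0ms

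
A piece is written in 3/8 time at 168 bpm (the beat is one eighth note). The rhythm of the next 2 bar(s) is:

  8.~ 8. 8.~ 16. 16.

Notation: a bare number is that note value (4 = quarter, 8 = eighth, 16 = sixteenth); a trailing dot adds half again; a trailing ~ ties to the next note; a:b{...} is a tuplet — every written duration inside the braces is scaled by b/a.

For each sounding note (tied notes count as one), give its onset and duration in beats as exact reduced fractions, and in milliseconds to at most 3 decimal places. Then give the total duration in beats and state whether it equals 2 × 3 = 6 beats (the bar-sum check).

1) 0.0ms=0b +1071.429ms=3b
2) 1071.429ms=3b +803.571ms=9/4b
3) 1875.0ms=21/4b +267.857ms=3/4b
Σ=6b of 6 (168bpm 3/8) — PASS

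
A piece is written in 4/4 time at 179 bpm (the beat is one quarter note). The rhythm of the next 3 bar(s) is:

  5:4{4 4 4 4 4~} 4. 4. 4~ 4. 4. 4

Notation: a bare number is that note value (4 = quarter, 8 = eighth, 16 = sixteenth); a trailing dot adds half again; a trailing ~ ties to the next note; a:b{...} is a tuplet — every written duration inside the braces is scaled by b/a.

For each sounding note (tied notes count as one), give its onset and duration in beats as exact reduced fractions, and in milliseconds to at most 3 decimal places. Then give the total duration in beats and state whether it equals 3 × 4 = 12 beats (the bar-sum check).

1) 0.0ms=0b +268.156ms=4/5b
2) 268.156ms=4/5b +268.156ms=4/5b
3) 536.313ms=8/5b +268.156ms=4/5b
4) 804.469ms=12/5b +268.156ms=4/5b
5) 1072.626ms=16/5b +770.95ms=23/10b
6) 1843.575ms=11/2b +502.793ms=3/2b
7) 2346.369ms=7b +837.989ms=5/2b
8) 3184.358ms=19/2b +502.793ms=3/2b
9) 3687.151ms=11b +335.196ms=1b
Σ=12b of 12 (179bpm 4/4) — PASS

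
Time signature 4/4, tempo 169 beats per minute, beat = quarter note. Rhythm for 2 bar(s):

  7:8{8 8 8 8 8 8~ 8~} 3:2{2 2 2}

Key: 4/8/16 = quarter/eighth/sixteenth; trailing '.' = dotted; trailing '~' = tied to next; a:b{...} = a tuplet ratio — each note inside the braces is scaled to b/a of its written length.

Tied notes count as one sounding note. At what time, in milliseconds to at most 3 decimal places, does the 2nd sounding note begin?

1. 0.0ms @ 0 + 202.874ms (4/7)
2. 202.874ms @ 4/7 + 202.874ms (4/7)
3. 405.748ms @ 8/7 + 202.874ms (4/7)
4. 608.622ms @ 12/7 + 202.874ms (4/7)
5. 811.496ms @ 16/7 + 202.874ms (4/7)
6. 1014.37ms @ 20/7 + 879.121ms (52/21)
7. 1893.491ms @ 16/3 + 473.373ms (4/3)
8. 2366.864ms @ 20/3 + 473.373ms (4/3)

note 2 onset = 4/7b = 202.874ms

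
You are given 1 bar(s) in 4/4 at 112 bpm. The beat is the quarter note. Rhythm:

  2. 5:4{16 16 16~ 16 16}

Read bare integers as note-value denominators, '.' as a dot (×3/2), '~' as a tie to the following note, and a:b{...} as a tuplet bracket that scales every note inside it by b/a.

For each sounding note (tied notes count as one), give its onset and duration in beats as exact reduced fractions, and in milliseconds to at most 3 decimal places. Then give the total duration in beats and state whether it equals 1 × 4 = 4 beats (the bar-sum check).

1) 0.0ms=0b +1607.143ms=3b
2) 1607.143ms=3b +107.143ms=1/5b
3) 1714.286ms=16/5b +107.143ms=1/5b
4) 1821.429ms=17/5b +214.286ms=2/5b
5) 2035.714ms=19/5b +107.143ms=1/5b
Σ=4b of 4 (112bpm 4/4) — PASS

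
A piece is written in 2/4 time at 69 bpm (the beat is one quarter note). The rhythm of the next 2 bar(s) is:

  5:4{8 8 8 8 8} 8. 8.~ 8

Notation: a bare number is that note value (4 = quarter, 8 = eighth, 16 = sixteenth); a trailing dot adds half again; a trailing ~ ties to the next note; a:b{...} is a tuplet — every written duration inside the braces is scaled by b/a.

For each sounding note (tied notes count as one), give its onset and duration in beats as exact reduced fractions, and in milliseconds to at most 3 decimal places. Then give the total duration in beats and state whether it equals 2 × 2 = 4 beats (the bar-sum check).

1) 0.0ms=0b +347.826ms=2/5b
2) 347.826ms=2/5b +347.826ms=2/5b
3) 695.652ms=4/5b +347.826ms=2/5b
4) 1043.478ms=6/5b +347.826ms=2/5b
5) 1391.304ms=8/5b +347.826ms=2/5b
6) 1739.13ms=2b +652.174ms=3/4b
7) 2391.304ms=11/4b +1086.957ms=5/4b
Σ=4b of 4 (69bpm 2/4) — PASS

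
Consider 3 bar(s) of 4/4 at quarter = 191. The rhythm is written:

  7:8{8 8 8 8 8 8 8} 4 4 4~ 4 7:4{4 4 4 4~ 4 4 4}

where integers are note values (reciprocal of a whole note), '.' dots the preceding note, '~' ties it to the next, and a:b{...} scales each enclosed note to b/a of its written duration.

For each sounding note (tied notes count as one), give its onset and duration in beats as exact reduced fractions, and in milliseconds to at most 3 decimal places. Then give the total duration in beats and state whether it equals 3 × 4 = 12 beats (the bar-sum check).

1) 0.0ms=0b +179.506ms=4/7b
2) 179.506ms=4/7b +179.506ms=4/7b
3) 359.013ms=8/7b +179.506ms=4/7b
4) 538.519ms=12/7b +179.506ms=4/7b
5) 718.025ms=16/7b +179.506ms=4/7b
6) 897.532ms=20/7b +179.506ms=4/7b
7) 1077.038ms=24/7b +179.506ms=4/7b
8) 1256.545ms=4b +314.136ms=1b
9) 1570.681ms=5b +314.136ms=1b
10) 1884.817ms=6b +628.272ms=2b
11) 2513.089ms=8b +179.506ms=4/7b
12) 2692.595ms=60/7b +179.506ms=4/7b
13) 2872.102ms=64/7b +179.506ms=4/7b
14) 3051.608ms=68/7b +359.013ms=8/7b
15) 3410.621ms=76/7b +179.506ms=4/7b
16) 3590.127ms=80/7b +179.506ms=4/7b
Σ=12b of 12 (191bpm 4/4) — PASS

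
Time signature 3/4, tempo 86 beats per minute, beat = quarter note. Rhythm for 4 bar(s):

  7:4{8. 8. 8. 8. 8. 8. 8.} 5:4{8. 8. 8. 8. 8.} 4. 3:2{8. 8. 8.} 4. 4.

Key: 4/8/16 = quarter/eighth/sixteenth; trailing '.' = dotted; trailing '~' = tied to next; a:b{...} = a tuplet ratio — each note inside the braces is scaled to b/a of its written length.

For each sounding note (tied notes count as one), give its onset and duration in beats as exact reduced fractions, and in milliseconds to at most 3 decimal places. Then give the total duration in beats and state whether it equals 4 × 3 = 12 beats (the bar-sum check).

1) 0.0ms=0b +299.003ms=3/7b
2) 299.003ms=3/7b +299.003ms=3/7b
3) 598.007ms=6/7b +299.003ms=3/7b
4) 897.01ms=9/7b +299.003ms=3/7b
5) 1196.013ms=12/7b +299.003ms=3/7b
6) 1495.017ms=15/7b +299.003ms=3/7b
7) 1794.02ms=18/7b +299.003ms=3/7b
8) 2093.023ms=3b +418.605ms=3/5b
9) 2511.628ms=18/5b +418.605ms=3/5b
10) 2930.233ms=21/5b +418.605ms=3/5b
11) 3348.837ms=24/5b +418.605ms=3/5b
12) 3767.442ms=27/5b +418.605ms=3/5b
13) 4186.047ms=6b +1046.512ms=3/2b
14) 5232.558ms=15/2b +348.837ms=1/2b
15) 5581.395ms=8b +348.837ms=1/2b
16) 5930.233ms=17/2b +348.837ms=1/2b
17) 6279.07ms=9b +1046.512ms=3/2b
18) 7325.581ms=21/2b +1046.512ms=3/2b
Σ=12b of 12 (86bpm 3/4) — PASS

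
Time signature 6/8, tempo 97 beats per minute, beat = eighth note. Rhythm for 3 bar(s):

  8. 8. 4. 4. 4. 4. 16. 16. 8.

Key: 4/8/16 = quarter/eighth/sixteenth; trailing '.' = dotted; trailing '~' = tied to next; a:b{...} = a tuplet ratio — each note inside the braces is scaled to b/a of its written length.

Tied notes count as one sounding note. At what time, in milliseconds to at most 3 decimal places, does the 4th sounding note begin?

1. 0.0ms @ 0 + 927.835ms (3/2)
2. 927.835ms @ 3/2 + 927.835ms (3/2)
3. 1855.67ms @ 3 + 1855.67ms (3)
4. 3711.34ms @ 6 + 1855.67ms (3)
5. 5567.01ms @ 9 + 1855.67ms (3)
6. 7422.68ms @ 12 + 1855.67ms (3)
7. 9278.351ms @ 15 + 463.918ms (3/4)
8. 9742.268ms @ 63/4 + 463.918ms (3/4)
9. 10206.186ms @ 33/2 + 927.835ms (3/2)

note 4 onset = 6b = 3711.34ms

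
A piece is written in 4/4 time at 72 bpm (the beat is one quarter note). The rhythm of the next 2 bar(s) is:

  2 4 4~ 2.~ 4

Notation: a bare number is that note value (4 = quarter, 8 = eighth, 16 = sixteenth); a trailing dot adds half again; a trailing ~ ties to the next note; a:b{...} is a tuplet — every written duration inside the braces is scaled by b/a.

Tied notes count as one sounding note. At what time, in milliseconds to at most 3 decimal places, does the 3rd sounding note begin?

note 3 onset = 3b = 2500.0ms

1. 0.0ms @ 0 + 1666.667ms (2)
2. 1666.667ms @ 2 + 833.333ms (1)
3. 2500.0ms @ 3 + 4166.667ms (5)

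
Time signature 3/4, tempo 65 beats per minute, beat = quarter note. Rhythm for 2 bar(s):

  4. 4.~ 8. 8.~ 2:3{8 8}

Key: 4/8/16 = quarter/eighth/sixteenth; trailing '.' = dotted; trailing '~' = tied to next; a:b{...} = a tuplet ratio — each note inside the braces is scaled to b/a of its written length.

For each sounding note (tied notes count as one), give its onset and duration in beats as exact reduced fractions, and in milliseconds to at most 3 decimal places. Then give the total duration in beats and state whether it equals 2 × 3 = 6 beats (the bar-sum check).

1) 0.0ms=0b +1384.615ms=3/2b
2) 1384.615ms=3/2b +2076.923ms=9/4b
3) 3461.538ms=15/4b +1384.615ms=3/2b
4) 4846.154ms=21/4b +692.308ms=3/4b
Σ=6b of 6 (65bpm 3/4) — PASS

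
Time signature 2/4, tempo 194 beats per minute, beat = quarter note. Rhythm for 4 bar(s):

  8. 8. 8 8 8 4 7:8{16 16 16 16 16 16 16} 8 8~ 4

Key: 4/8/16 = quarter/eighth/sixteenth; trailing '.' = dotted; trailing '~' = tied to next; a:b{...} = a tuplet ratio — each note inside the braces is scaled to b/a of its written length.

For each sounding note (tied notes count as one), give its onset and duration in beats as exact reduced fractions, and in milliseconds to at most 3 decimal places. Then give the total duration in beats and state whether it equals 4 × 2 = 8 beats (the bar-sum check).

1) 0.0ms=0b +231.959ms=3/4b
2) 231.959ms=3/4b +231.959ms=3/4b
3) 463.918ms=3/2b +154.639ms=1/2b
4) 618.557ms=2b +154.639ms=1/2b
5) 773.196ms=5/2b +154.639ms=1/2b
6) 927.835ms=3b +309.278ms=1b
7) 1237.113ms=4b +88.365ms=2/7b
8) 1325.479ms=30/7b +88.365ms=2/7b
9) 1413.844ms=32/7b +88.365ms=2/7b
10) 1502.209ms=34/7b +88.365ms=2/7b
11) 1590.574ms=36/7b +88.365ms=2/7b
12) 1678.94ms=38/7b +88.365ms=2/7b
13) 1767.305ms=40/7b +88.365ms=2/7b
14) 1855.67ms=6b +154.639ms=1/2b
15) 2010.309ms=13/2b +463.918ms=3/2b
Σ=8b of 8 (194bpm 2/4) — PASS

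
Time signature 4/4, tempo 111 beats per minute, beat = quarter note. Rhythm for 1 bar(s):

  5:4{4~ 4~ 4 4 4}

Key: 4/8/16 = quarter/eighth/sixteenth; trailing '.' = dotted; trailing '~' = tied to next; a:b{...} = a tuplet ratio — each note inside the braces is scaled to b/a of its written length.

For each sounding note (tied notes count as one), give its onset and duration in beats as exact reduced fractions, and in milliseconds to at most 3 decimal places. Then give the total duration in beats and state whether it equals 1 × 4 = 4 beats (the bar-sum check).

1) 0.0ms=0b +1297.297ms=12/5b
2) 1297.297ms=12/5b +432.432ms=4/5b
3) 1729.73ms=16/5b +432.432ms=4/5b
Σ=4b of 4 (111bpm 4/4) — PASS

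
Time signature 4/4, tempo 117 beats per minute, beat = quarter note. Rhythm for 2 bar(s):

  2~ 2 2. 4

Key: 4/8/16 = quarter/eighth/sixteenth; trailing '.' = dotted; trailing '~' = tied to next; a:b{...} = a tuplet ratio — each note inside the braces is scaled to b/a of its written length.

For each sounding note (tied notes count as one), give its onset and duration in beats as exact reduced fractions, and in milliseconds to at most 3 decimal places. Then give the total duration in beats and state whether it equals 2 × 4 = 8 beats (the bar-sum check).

1) 0.0ms=0b +2051.282ms=4b
2) 2051.282ms=4b +1538.462ms=3b
3) 3589.744ms=7b +512.821ms=1b
Σ=8b of 8 (117bpm 4/4) — PASS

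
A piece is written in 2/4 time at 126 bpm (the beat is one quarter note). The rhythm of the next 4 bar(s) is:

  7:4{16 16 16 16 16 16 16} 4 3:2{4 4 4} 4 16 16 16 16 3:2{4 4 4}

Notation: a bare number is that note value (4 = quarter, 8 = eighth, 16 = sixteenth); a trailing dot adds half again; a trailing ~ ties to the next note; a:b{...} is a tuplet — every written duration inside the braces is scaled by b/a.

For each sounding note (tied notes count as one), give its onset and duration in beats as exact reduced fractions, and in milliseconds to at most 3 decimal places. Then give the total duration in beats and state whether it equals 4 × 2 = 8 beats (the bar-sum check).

1) 0.0ms=0b +68.027ms=1/7b
2) 68.027ms=1/7b +68.027ms=1/7b
3) 136.054ms=2/7b +68.027ms=1/7b
4) 204.082ms=3/7b +68.027ms=1/7b
5) 272.109ms=4/7b +68.027ms=1/7b
6) 340.136ms=5/7b +68.027ms=1/7b
7) 408.163ms=6/7b +68.027ms=1/7b
8) 476.19ms=1b +476.19ms=1b
9) 952.381ms=2b +317.46ms=2/3b
10) 1269.841ms=8/3b +317.46ms=2/3b
11) 1587.302ms=10/3b +317.46ms=2/3b
12) 1904.762ms=4b +476.19ms=1b
13) 2380.952ms=5b +119.048ms=1/4b
14) 2500.0ms=21/4b +119.048ms=1/4b
15) 2619.048ms=11/2b +119.048ms=1/4b
16) 2738.095ms=23/4b +119.048ms=1/4b
17) 2857.143ms=6b +317.46ms=2/3b
18) 3174.603ms=20/3b +317.46ms=2/3b
19) 3492.063ms=22/3b +317.46ms=2/3b
Σ=8b of 8 (126bpm 2/4) — PASS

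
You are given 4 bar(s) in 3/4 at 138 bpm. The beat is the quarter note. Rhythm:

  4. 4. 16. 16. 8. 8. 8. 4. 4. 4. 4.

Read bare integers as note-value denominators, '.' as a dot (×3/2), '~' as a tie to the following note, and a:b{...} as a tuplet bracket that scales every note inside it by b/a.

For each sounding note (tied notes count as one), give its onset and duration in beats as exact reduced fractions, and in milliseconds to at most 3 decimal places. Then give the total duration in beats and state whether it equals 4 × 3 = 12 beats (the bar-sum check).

1) 0.0ms=0b +652.174ms=3/2b
2) 652.174ms=3/2b +652.174ms=3/2b
3) 1304.348ms=3b +163.043ms=3/8b
4) 1467.391ms=27/8b +163.043ms=3/8b
5) 1630.435ms=15/4b +326.087ms=3/4b
6) 1956.522ms=9/2b +326.087ms=3/4b
7) 2282.609ms=21/4b +326.087ms=3/4b
8) 2608.696ms=6b +652.174ms=3/2b
9) 3260.87ms=15/2b +652.174ms=3/2b
10) 3913.043ms=9b +652.174ms=3/2b
11) 4565.217ms=21/2b +652.174ms=3/2b
Σ=12b of 12 (138bpm 3/4) — PASS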